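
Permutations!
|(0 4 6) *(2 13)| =|(0 4 6)(2 13)| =6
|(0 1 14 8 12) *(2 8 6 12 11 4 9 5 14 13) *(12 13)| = 9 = |(0 1 12)(2 8 11 4 9 5 14 6 13)|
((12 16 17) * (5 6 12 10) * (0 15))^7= ((0 15)(5 6 12 16 17 10))^7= (0 15)(5 6 12 16 17 10)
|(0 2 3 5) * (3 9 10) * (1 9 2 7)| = 7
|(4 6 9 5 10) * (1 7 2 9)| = 8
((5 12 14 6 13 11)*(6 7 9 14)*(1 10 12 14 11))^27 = (1 12 13 10 6)(5 7 11 14 9) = ((1 10 12 6 13)(5 14 7 9 11))^27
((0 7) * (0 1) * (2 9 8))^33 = (9)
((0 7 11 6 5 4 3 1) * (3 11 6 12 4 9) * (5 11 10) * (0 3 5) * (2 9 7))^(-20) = (12)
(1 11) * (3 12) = (1 11)(3 12) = [0, 11, 2, 12, 4, 5, 6, 7, 8, 9, 10, 1, 3]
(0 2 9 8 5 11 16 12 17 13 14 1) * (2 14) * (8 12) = (0 14 1)(2 9 12 17 13)(5 11 16 8) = [14, 0, 9, 3, 4, 11, 6, 7, 5, 12, 10, 16, 17, 2, 1, 15, 8, 13]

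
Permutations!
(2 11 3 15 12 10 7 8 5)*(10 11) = [0, 1, 10, 15, 4, 2, 6, 8, 5, 9, 7, 3, 11, 13, 14, 12] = (2 10 7 8 5)(3 15 12 11)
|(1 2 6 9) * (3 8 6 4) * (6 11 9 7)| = 14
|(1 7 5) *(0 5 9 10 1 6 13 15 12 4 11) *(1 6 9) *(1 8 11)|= |(0 5 9 10 6 13 15 12 4 1 7 8 11)|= 13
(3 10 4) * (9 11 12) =(3 10 4)(9 11 12) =[0, 1, 2, 10, 3, 5, 6, 7, 8, 11, 4, 12, 9]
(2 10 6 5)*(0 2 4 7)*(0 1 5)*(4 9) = (0 2 10 6)(1 5 9 4 7) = [2, 5, 10, 3, 7, 9, 0, 1, 8, 4, 6]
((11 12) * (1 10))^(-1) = (1 10)(11 12)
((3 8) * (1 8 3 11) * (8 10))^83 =((1 10 8 11))^83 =(1 11 8 10)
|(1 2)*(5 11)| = 2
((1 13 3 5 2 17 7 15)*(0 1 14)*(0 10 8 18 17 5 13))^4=((0 1)(2 5)(3 13)(7 15 14 10 8 18 17))^4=(7 8 15 18 14 17 10)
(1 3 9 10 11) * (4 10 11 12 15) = (1 3 9 11)(4 10 12 15) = [0, 3, 2, 9, 10, 5, 6, 7, 8, 11, 12, 1, 15, 13, 14, 4]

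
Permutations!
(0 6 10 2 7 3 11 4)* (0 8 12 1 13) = (0 6 10 2 7 3 11 4 8 12 1 13) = [6, 13, 7, 11, 8, 5, 10, 3, 12, 9, 2, 4, 1, 0]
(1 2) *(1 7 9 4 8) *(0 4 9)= [4, 2, 7, 3, 8, 5, 6, 0, 1, 9]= (9)(0 4 8 1 2 7)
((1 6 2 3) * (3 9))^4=(1 3 9 2 6)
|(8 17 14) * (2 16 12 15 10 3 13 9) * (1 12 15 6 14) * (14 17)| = 28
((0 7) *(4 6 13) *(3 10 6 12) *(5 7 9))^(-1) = (0 7 5 9)(3 12 4 13 6 10) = ((0 9 5 7)(3 10 6 13 4 12))^(-1)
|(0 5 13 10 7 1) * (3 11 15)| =6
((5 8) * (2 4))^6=((2 4)(5 8))^6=(8)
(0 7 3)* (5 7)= (0 5 7 3)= [5, 1, 2, 0, 4, 7, 6, 3]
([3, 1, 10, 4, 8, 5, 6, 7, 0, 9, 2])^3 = [8, 1, 10, 0, 3, 5, 6, 7, 4, 9, 2]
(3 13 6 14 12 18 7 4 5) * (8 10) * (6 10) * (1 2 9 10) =(1 2 9 10 8 6 14 12 18 7 4 5 3 13) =[0, 2, 9, 13, 5, 3, 14, 4, 6, 10, 8, 11, 18, 1, 12, 15, 16, 17, 7]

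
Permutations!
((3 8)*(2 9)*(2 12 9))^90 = ((3 8)(9 12))^90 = (12)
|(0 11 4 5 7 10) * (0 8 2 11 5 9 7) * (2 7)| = |(0 5)(2 11 4 9)(7 10 8)| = 12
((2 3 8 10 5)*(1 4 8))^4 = (1 5 4 2 8 3 10) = ((1 4 8 10 5 2 3))^4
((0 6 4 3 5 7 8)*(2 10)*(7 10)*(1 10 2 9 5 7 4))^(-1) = (0 8 7 3 4 2 5 9 10 1 6)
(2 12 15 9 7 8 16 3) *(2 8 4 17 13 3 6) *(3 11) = [0, 1, 12, 8, 17, 5, 2, 4, 16, 7, 10, 3, 15, 11, 14, 9, 6, 13] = (2 12 15 9 7 4 17 13 11 3 8 16 6)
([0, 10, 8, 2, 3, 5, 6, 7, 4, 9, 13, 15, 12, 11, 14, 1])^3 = [0, 11, 3, 4, 8, 5, 6, 7, 2, 9, 15, 10, 12, 1, 14, 13]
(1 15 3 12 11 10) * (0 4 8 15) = (0 4 8 15 3 12 11 10 1) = [4, 0, 2, 12, 8, 5, 6, 7, 15, 9, 1, 10, 11, 13, 14, 3]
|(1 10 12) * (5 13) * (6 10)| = |(1 6 10 12)(5 13)| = 4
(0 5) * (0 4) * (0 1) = [5, 0, 2, 3, 1, 4] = (0 5 4 1)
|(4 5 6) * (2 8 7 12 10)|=|(2 8 7 12 10)(4 5 6)|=15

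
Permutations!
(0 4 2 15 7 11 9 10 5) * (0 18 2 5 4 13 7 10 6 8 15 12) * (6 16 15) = (0 13 7 11 9 16 15 10 4 5 18 2 12)(6 8) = [13, 1, 12, 3, 5, 18, 8, 11, 6, 16, 4, 9, 0, 7, 14, 10, 15, 17, 2]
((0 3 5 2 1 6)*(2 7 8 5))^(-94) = (0 3 2 1 6)(5 8 7)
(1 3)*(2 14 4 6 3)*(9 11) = [0, 2, 14, 1, 6, 5, 3, 7, 8, 11, 10, 9, 12, 13, 4] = (1 2 14 4 6 3)(9 11)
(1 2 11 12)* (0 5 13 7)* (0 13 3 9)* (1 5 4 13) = (0 4 13 7 1 2 11 12 5 3 9) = [4, 2, 11, 9, 13, 3, 6, 1, 8, 0, 10, 12, 5, 7]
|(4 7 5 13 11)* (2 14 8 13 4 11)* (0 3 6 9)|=12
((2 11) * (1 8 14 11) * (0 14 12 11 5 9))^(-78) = (0 5)(1 12 2 8 11)(9 14)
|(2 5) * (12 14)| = |(2 5)(12 14)| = 2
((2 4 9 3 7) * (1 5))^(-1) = ((1 5)(2 4 9 3 7))^(-1) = (1 5)(2 7 3 9 4)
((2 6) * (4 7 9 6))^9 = (2 6 9 7 4)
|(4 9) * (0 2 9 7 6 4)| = 3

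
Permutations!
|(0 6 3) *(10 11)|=|(0 6 3)(10 11)|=6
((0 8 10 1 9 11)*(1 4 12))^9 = (0 8 10 4 12 1 9 11)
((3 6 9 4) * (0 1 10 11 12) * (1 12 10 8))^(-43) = ((0 12)(1 8)(3 6 9 4)(10 11))^(-43) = (0 12)(1 8)(3 6 9 4)(10 11)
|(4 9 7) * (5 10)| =|(4 9 7)(5 10)| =6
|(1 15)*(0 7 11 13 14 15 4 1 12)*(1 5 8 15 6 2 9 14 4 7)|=|(0 1 7 11 13 4 5 8 15 12)(2 9 14 6)|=20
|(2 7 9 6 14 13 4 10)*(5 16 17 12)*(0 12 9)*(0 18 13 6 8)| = 42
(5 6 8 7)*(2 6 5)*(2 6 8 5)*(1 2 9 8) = [0, 2, 1, 3, 4, 9, 5, 6, 7, 8] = (1 2)(5 9 8 7 6)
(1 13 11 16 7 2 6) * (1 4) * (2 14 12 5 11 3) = (1 13 3 2 6 4)(5 11 16 7 14 12) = [0, 13, 6, 2, 1, 11, 4, 14, 8, 9, 10, 16, 5, 3, 12, 15, 7]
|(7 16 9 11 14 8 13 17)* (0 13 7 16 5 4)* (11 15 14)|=|(0 13 17 16 9 15 14 8 7 5 4)|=11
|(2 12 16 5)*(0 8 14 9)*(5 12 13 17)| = 4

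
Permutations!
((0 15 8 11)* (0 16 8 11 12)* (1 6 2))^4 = (0 8 11)(1 6 2)(12 16 15)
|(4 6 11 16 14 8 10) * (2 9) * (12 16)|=8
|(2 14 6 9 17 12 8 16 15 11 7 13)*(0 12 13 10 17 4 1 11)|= |(0 12 8 16 15)(1 11 7 10 17 13 2 14 6 9 4)|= 55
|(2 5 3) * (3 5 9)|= 3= |(2 9 3)|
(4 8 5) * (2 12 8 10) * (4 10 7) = (2 12 8 5 10)(4 7) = [0, 1, 12, 3, 7, 10, 6, 4, 5, 9, 2, 11, 8]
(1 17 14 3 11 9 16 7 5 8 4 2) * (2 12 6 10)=(1 17 14 3 11 9 16 7 5 8 4 12 6 10 2)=[0, 17, 1, 11, 12, 8, 10, 5, 4, 16, 2, 9, 6, 13, 3, 15, 7, 14]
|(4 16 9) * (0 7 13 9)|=6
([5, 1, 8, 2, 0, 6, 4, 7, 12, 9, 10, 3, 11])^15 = [4, 1, 2, 3, 6, 0, 5, 7, 8, 9, 10, 11, 12]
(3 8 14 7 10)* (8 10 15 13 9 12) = [0, 1, 2, 10, 4, 5, 6, 15, 14, 12, 3, 11, 8, 9, 7, 13] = (3 10)(7 15 13 9 12 8 14)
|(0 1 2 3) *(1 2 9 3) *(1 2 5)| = |(0 5 1 9 3)| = 5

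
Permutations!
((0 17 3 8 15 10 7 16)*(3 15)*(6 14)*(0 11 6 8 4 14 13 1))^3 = (0 10 11 1 15 16 13 17 7 6)(3 8 14 4)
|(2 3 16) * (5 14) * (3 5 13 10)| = 7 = |(2 5 14 13 10 3 16)|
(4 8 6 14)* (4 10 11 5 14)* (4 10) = (4 8 6 10 11 5 14) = [0, 1, 2, 3, 8, 14, 10, 7, 6, 9, 11, 5, 12, 13, 4]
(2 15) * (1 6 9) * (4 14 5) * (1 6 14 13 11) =(1 14 5 4 13 11)(2 15)(6 9) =[0, 14, 15, 3, 13, 4, 9, 7, 8, 6, 10, 1, 12, 11, 5, 2]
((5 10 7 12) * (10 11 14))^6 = ((5 11 14 10 7 12))^6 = (14)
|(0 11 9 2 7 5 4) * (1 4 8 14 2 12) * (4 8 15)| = 12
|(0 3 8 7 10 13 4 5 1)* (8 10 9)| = |(0 3 10 13 4 5 1)(7 9 8)| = 21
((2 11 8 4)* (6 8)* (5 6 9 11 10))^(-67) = (2 4 8 6 5 10)(9 11)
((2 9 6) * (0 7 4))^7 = (0 7 4)(2 9 6)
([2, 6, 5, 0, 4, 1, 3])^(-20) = [6, 2, 3, 1, 4, 0, 5]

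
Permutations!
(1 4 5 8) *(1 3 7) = [0, 4, 2, 7, 5, 8, 6, 1, 3] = (1 4 5 8 3 7)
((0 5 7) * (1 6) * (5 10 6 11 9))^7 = ((0 10 6 1 11 9 5 7))^7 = (0 7 5 9 11 1 6 10)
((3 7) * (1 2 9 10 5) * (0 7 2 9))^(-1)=(0 2 3 7)(1 5 10 9)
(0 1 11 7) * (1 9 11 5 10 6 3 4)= (0 9 11 7)(1 5 10 6 3 4)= [9, 5, 2, 4, 1, 10, 3, 0, 8, 11, 6, 7]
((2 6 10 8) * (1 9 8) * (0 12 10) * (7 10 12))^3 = ((12)(0 7 10 1 9 8 2 6))^3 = (12)(0 1 2 7 9 6 10 8)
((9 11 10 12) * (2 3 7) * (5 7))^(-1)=(2 7 5 3)(9 12 10 11)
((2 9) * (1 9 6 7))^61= ((1 9 2 6 7))^61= (1 9 2 6 7)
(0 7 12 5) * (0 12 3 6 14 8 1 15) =(0 7 3 6 14 8 1 15)(5 12) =[7, 15, 2, 6, 4, 12, 14, 3, 1, 9, 10, 11, 5, 13, 8, 0]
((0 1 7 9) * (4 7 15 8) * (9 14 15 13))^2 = (0 13)(1 9)(4 14 8 7 15)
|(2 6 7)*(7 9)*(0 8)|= 4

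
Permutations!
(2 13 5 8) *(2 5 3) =(2 13 3)(5 8) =[0, 1, 13, 2, 4, 8, 6, 7, 5, 9, 10, 11, 12, 3]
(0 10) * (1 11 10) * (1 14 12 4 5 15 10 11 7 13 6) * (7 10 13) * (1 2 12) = (0 14 1 10)(2 12 4 5 15 13 6) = [14, 10, 12, 3, 5, 15, 2, 7, 8, 9, 0, 11, 4, 6, 1, 13]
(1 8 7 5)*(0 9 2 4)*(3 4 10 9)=(0 3 4)(1 8 7 5)(2 10 9)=[3, 8, 10, 4, 0, 1, 6, 5, 7, 2, 9]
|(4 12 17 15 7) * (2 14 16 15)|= 8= |(2 14 16 15 7 4 12 17)|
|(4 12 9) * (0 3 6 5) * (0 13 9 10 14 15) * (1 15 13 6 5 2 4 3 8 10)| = 14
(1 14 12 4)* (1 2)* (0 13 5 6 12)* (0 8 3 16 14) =(0 13 5 6 12 4 2 1)(3 16 14 8) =[13, 0, 1, 16, 2, 6, 12, 7, 3, 9, 10, 11, 4, 5, 8, 15, 14]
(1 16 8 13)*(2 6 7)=(1 16 8 13)(2 6 7)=[0, 16, 6, 3, 4, 5, 7, 2, 13, 9, 10, 11, 12, 1, 14, 15, 8]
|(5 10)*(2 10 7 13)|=|(2 10 5 7 13)|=5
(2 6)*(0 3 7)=(0 3 7)(2 6)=[3, 1, 6, 7, 4, 5, 2, 0]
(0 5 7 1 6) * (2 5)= (0 2 5 7 1 6)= [2, 6, 5, 3, 4, 7, 0, 1]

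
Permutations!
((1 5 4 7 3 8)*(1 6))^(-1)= ((1 5 4 7 3 8 6))^(-1)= (1 6 8 3 7 4 5)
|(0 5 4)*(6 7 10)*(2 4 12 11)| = 6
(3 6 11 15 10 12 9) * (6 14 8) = (3 14 8 6 11 15 10 12 9) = [0, 1, 2, 14, 4, 5, 11, 7, 6, 3, 12, 15, 9, 13, 8, 10]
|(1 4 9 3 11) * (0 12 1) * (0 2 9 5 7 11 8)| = |(0 12 1 4 5 7 11 2 9 3 8)| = 11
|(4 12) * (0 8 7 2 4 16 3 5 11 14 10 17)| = 13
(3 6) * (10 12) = (3 6)(10 12) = [0, 1, 2, 6, 4, 5, 3, 7, 8, 9, 12, 11, 10]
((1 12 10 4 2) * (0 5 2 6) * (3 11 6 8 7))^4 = ((0 5 2 1 12 10 4 8 7 3 11 6))^4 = (0 12 7)(1 8 6)(2 4 11)(3 5 10)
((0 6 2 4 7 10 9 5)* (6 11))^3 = (0 2 10)(4 9 11)(5 6 7)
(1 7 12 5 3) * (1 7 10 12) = (1 10 12 5 3 7) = [0, 10, 2, 7, 4, 3, 6, 1, 8, 9, 12, 11, 5]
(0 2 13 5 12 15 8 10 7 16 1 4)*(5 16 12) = [2, 4, 13, 3, 0, 5, 6, 12, 10, 9, 7, 11, 15, 16, 14, 8, 1] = (0 2 13 16 1 4)(7 12 15 8 10)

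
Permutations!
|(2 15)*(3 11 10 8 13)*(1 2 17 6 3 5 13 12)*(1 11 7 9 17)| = 60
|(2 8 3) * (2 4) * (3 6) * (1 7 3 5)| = 8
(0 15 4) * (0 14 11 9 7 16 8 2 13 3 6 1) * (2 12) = (0 15 4 14 11 9 7 16 8 12 2 13 3 6 1) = [15, 0, 13, 6, 14, 5, 1, 16, 12, 7, 10, 9, 2, 3, 11, 4, 8]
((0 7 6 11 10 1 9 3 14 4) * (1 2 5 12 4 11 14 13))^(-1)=(0 4 12 5 2 10 11 14 6 7)(1 13 3 9)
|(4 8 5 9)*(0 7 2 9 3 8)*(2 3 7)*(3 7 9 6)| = |(0 2 6 3 8 5 9 4)| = 8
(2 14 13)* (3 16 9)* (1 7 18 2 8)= (1 7 18 2 14 13 8)(3 16 9)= [0, 7, 14, 16, 4, 5, 6, 18, 1, 3, 10, 11, 12, 8, 13, 15, 9, 17, 2]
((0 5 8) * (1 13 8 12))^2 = (0 12 13)(1 8 5)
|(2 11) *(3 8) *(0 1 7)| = 6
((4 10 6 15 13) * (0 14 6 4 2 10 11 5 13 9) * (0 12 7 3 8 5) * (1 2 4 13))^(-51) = ((0 14 6 15 9 12 7 3 8 5 1 2 10 13 4 11))^(-51) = (0 13 1 3 9 14 4 2 8 12 6 11 10 5 7 15)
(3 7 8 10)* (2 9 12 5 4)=[0, 1, 9, 7, 2, 4, 6, 8, 10, 12, 3, 11, 5]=(2 9 12 5 4)(3 7 8 10)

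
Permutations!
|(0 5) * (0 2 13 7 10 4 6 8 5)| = |(2 13 7 10 4 6 8 5)| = 8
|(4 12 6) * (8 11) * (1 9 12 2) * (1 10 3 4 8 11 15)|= |(1 9 12 6 8 15)(2 10 3 4)|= 12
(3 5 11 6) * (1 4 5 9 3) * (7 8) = (1 4 5 11 6)(3 9)(7 8) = [0, 4, 2, 9, 5, 11, 1, 8, 7, 3, 10, 6]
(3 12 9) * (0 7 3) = [7, 1, 2, 12, 4, 5, 6, 3, 8, 0, 10, 11, 9] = (0 7 3 12 9)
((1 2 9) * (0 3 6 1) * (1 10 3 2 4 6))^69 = (1 3 10 6 4)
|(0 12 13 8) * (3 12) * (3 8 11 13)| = 2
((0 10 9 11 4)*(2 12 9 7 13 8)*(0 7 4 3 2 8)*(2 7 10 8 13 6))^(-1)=(0 13 8)(2 6 7 3 11 9 12)(4 10)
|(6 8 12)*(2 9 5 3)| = 12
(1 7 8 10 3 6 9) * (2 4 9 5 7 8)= [0, 8, 4, 6, 9, 7, 5, 2, 10, 1, 3]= (1 8 10 3 6 5 7 2 4 9)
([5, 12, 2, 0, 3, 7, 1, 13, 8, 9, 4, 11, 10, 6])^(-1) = [3, 6, 2, 4, 10, 0, 13, 5, 8, 9, 12, 11, 1, 7]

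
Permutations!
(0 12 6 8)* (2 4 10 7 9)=(0 12 6 8)(2 4 10 7 9)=[12, 1, 4, 3, 10, 5, 8, 9, 0, 2, 7, 11, 6]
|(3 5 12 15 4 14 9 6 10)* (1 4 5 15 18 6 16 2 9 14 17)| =|(1 4 17)(2 9 16)(3 15 5 12 18 6 10)| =21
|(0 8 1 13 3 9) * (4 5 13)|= 8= |(0 8 1 4 5 13 3 9)|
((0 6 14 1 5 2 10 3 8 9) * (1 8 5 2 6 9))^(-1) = (0 9)(1 8 14 6 5 3 10 2) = ((0 9)(1 2 10 3 5 6 14 8))^(-1)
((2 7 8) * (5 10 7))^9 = (2 8 7 10 5)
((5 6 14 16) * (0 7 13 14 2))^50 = ((0 7 13 14 16 5 6 2))^50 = (0 13 16 6)(2 7 14 5)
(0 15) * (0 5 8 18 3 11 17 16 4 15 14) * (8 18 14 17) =(0 17 16 4 15 5 18 3 11 8 14) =[17, 1, 2, 11, 15, 18, 6, 7, 14, 9, 10, 8, 12, 13, 0, 5, 4, 16, 3]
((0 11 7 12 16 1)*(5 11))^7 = ((0 5 11 7 12 16 1))^7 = (16)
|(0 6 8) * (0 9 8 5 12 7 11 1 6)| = |(1 6 5 12 7 11)(8 9)| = 6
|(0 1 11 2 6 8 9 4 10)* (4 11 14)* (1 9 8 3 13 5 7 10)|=30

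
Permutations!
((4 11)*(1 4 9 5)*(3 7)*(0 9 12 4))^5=((0 9 5 1)(3 7)(4 11 12))^5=(0 9 5 1)(3 7)(4 12 11)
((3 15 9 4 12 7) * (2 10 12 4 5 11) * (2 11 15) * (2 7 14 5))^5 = (2 15 14 10 9 5 12)(3 7)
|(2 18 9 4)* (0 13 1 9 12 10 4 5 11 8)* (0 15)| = 40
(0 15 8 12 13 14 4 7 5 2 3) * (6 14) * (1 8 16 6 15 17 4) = (0 17 4 7 5 2 3)(1 8 12 13 15 16 6 14) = [17, 8, 3, 0, 7, 2, 14, 5, 12, 9, 10, 11, 13, 15, 1, 16, 6, 4]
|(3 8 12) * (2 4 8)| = |(2 4 8 12 3)| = 5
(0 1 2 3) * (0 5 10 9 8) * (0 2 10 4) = (0 1 10 9 8 2 3 5 4) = [1, 10, 3, 5, 0, 4, 6, 7, 2, 8, 9]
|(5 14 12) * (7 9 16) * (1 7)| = |(1 7 9 16)(5 14 12)| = 12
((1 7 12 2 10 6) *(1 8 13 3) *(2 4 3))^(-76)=((1 7 12 4 3)(2 10 6 8 13))^(-76)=(1 3 4 12 7)(2 13 8 6 10)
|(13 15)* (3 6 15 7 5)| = |(3 6 15 13 7 5)| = 6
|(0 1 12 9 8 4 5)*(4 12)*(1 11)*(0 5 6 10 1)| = 12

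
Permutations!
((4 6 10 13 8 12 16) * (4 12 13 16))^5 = (16)(8 13)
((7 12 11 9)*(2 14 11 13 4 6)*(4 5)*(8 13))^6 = (2 8 14 13 11 5 9 4 7 6 12)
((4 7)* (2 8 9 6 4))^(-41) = ((2 8 9 6 4 7))^(-41) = (2 8 9 6 4 7)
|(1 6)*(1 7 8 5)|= 5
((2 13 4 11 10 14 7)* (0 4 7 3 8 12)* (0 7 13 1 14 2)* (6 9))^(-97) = ((0 4 11 10 2 1 14 3 8 12 7)(6 9))^(-97) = (0 11 2 14 8 7 4 10 1 3 12)(6 9)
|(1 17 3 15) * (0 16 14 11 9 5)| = 12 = |(0 16 14 11 9 5)(1 17 3 15)|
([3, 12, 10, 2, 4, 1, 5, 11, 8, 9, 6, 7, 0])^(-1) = (0 12 1 5 6 10 2 3)(7 11)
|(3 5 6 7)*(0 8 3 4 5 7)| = 7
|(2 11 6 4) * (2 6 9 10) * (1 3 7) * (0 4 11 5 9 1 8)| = |(0 4 6 11 1 3 7 8)(2 5 9 10)| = 8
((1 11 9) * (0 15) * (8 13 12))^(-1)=(0 15)(1 9 11)(8 12 13)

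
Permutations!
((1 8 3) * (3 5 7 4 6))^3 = (1 7 3 5 6 8 4)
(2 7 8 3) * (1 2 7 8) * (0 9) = [9, 2, 8, 7, 4, 5, 6, 1, 3, 0] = (0 9)(1 2 8 3 7)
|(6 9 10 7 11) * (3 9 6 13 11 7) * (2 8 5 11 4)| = |(2 8 5 11 13 4)(3 9 10)| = 6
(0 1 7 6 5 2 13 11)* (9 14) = (0 1 7 6 5 2 13 11)(9 14) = [1, 7, 13, 3, 4, 2, 5, 6, 8, 14, 10, 0, 12, 11, 9]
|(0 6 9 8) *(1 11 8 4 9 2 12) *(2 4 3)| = |(0 6 4 9 3 2 12 1 11 8)| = 10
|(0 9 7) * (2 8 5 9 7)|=|(0 7)(2 8 5 9)|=4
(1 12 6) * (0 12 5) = (0 12 6 1 5) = [12, 5, 2, 3, 4, 0, 1, 7, 8, 9, 10, 11, 6]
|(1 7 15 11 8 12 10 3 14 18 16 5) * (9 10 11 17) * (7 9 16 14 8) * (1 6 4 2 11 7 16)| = |(1 9 10 3 8 12 7 15 17)(2 11 16 5 6 4)(14 18)| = 18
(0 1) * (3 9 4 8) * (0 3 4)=(0 1 3 9)(4 8)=[1, 3, 2, 9, 8, 5, 6, 7, 4, 0]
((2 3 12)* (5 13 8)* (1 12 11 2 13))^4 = (1 5 8 13 12)(2 3 11)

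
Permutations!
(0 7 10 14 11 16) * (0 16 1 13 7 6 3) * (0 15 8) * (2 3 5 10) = [6, 13, 3, 15, 4, 10, 5, 2, 0, 9, 14, 1, 12, 7, 11, 8, 16] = (16)(0 6 5 10 14 11 1 13 7 2 3 15 8)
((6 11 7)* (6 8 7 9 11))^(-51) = ((7 8)(9 11))^(-51) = (7 8)(9 11)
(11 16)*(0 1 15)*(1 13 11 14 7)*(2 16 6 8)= (0 13 11 6 8 2 16 14 7 1 15)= [13, 15, 16, 3, 4, 5, 8, 1, 2, 9, 10, 6, 12, 11, 7, 0, 14]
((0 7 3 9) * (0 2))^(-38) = (0 3 2 7 9) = ((0 7 3 9 2))^(-38)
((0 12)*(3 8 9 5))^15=((0 12)(3 8 9 5))^15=(0 12)(3 5 9 8)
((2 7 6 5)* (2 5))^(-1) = ((2 7 6))^(-1) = (2 6 7)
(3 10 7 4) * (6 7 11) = (3 10 11 6 7 4) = [0, 1, 2, 10, 3, 5, 7, 4, 8, 9, 11, 6]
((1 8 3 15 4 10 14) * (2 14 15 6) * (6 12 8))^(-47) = ((1 6 2 14)(3 12 8)(4 10 15))^(-47) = (1 6 2 14)(3 12 8)(4 10 15)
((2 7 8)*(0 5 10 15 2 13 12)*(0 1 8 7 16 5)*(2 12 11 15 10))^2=((1 8 13 11 15 12)(2 16 5))^2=(1 13 15)(2 5 16)(8 11 12)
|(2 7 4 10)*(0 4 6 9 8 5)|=9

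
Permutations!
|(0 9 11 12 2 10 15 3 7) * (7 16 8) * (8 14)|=|(0 9 11 12 2 10 15 3 16 14 8 7)|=12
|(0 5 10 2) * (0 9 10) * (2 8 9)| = 6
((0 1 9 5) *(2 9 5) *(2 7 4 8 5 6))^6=(0 4 2)(1 8 9)(5 7 6)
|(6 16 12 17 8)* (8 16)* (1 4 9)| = |(1 4 9)(6 8)(12 17 16)| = 6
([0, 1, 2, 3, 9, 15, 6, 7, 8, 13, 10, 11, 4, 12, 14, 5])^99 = (4 12 13 9)(5 15)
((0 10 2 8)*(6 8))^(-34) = ((0 10 2 6 8))^(-34) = (0 10 2 6 8)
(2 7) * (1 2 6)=(1 2 7 6)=[0, 2, 7, 3, 4, 5, 1, 6]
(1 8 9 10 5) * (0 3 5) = (0 3 5 1 8 9 10) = [3, 8, 2, 5, 4, 1, 6, 7, 9, 10, 0]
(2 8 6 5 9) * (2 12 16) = (2 8 6 5 9 12 16) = [0, 1, 8, 3, 4, 9, 5, 7, 6, 12, 10, 11, 16, 13, 14, 15, 2]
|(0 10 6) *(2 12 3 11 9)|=|(0 10 6)(2 12 3 11 9)|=15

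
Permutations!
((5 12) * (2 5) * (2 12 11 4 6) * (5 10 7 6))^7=(12)(2 6 7 10)(4 5 11)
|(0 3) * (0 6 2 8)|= |(0 3 6 2 8)|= 5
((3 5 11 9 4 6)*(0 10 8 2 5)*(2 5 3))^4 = ((0 10 8 5 11 9 4 6 2 3))^4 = (0 11 2 8 4)(3 5 6 10 9)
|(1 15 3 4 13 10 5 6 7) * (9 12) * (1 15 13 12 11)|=|(1 13 10 5 6 7 15 3 4 12 9 11)|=12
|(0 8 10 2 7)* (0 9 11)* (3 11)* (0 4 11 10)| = 10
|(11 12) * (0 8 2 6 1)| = 10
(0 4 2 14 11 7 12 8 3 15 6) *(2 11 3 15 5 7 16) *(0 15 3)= (0 4 11 16 2 14)(3 5 7 12 8)(6 15)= [4, 1, 14, 5, 11, 7, 15, 12, 3, 9, 10, 16, 8, 13, 0, 6, 2]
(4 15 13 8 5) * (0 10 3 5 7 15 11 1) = [10, 0, 2, 5, 11, 4, 6, 15, 7, 9, 3, 1, 12, 8, 14, 13] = (0 10 3 5 4 11 1)(7 15 13 8)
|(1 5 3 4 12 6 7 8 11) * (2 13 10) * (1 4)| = |(1 5 3)(2 13 10)(4 12 6 7 8 11)| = 6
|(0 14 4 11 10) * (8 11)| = 6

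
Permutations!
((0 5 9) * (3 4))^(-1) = ((0 5 9)(3 4))^(-1) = (0 9 5)(3 4)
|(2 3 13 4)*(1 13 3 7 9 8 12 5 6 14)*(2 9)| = |(1 13 4 9 8 12 5 6 14)(2 7)| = 18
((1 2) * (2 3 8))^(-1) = ((1 3 8 2))^(-1) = (1 2 8 3)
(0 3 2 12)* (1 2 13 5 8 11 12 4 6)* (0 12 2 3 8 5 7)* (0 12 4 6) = (0 8 11 2 6 1 3 13 7 12 4) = [8, 3, 6, 13, 0, 5, 1, 12, 11, 9, 10, 2, 4, 7]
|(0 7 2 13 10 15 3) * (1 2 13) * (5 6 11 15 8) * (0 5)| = |(0 7 13 10 8)(1 2)(3 5 6 11 15)| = 10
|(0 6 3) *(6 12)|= |(0 12 6 3)|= 4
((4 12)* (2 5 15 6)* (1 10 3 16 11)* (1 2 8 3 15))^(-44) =(1 16 15 2 8)(3 10 11 6 5)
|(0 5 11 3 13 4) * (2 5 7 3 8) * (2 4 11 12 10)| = 28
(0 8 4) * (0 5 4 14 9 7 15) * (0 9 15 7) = (0 8 14 15 9)(4 5) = [8, 1, 2, 3, 5, 4, 6, 7, 14, 0, 10, 11, 12, 13, 15, 9]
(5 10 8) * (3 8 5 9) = (3 8 9)(5 10) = [0, 1, 2, 8, 4, 10, 6, 7, 9, 3, 5]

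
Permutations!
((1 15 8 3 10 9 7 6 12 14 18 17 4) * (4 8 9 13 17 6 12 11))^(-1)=((1 15 9 7 12 14 18 6 11 4)(3 10 13 17 8))^(-1)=(1 4 11 6 18 14 12 7 9 15)(3 8 17 13 10)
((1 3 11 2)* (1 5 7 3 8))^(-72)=(2 3 5 11 7)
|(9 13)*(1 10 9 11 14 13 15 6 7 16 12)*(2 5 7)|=30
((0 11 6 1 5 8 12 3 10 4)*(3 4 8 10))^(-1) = ((0 11 6 1 5 10 8 12 4))^(-1) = (0 4 12 8 10 5 1 6 11)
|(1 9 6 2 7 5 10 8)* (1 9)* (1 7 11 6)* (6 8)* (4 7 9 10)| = 30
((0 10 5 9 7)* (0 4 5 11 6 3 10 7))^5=((0 7 4 5 9)(3 10 11 6))^5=(3 10 11 6)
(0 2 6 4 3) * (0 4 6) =(6)(0 2)(3 4) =[2, 1, 0, 4, 3, 5, 6]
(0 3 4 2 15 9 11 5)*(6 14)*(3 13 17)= [13, 1, 15, 4, 2, 0, 14, 7, 8, 11, 10, 5, 12, 17, 6, 9, 16, 3]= (0 13 17 3 4 2 15 9 11 5)(6 14)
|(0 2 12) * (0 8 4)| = 5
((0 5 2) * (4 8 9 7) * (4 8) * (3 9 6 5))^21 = ((0 3 9 7 8 6 5 2))^21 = (0 6 9 2 8 3 5 7)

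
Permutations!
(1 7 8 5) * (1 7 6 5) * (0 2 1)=(0 2 1 6 5 7 8)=[2, 6, 1, 3, 4, 7, 5, 8, 0]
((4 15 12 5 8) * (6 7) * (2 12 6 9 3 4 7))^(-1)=(2 6 15 4 3 9 7 8 5 12)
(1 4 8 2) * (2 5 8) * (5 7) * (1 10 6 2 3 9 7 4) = (2 10 6)(3 9 7 5 8 4) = [0, 1, 10, 9, 3, 8, 2, 5, 4, 7, 6]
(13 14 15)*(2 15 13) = (2 15)(13 14) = [0, 1, 15, 3, 4, 5, 6, 7, 8, 9, 10, 11, 12, 14, 13, 2]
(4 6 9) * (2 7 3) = [0, 1, 7, 2, 6, 5, 9, 3, 8, 4] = (2 7 3)(4 6 9)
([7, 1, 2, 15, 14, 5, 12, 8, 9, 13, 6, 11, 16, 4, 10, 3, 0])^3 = (0 9 14 12 7 13 10 16 8 4 6)(3 15)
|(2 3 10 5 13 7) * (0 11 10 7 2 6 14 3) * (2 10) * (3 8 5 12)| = 9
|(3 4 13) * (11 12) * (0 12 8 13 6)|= |(0 12 11 8 13 3 4 6)|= 8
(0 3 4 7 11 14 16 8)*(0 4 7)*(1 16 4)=(0 3 7 11 14 4)(1 16 8)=[3, 16, 2, 7, 0, 5, 6, 11, 1, 9, 10, 14, 12, 13, 4, 15, 8]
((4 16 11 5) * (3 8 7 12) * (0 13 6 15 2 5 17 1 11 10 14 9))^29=((0 13 6 15 2 5 4 16 10 14 9)(1 11 17)(3 8 7 12))^29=(0 16 15 9 4 6 14 5 13 10 2)(1 17 11)(3 8 7 12)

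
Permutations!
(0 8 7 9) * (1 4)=[8, 4, 2, 3, 1, 5, 6, 9, 7, 0]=(0 8 7 9)(1 4)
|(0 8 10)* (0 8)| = |(8 10)| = 2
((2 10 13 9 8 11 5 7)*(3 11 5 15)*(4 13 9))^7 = (2 10 9 8 5 7)(3 11 15)(4 13)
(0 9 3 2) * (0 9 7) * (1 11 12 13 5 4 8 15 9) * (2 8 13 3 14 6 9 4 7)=(0 2 1 11 12 3 8 15 4 13 5 7)(6 9 14)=[2, 11, 1, 8, 13, 7, 9, 0, 15, 14, 10, 12, 3, 5, 6, 4]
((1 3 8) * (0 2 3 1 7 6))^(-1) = ((0 2 3 8 7 6))^(-1) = (0 6 7 8 3 2)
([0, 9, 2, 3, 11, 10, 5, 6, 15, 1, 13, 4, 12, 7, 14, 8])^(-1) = [0, 9, 2, 3, 11, 6, 7, 13, 15, 1, 5, 4, 12, 10, 14, 8]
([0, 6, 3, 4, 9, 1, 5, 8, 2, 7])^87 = (2 9)(3 7)(4 8)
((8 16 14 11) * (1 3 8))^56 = (1 8 14)(3 16 11)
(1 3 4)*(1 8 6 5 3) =(3 4 8 6 5) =[0, 1, 2, 4, 8, 3, 5, 7, 6]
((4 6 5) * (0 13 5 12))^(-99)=(0 4)(5 12)(6 13)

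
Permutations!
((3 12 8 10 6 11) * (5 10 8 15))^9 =(3 15 10 11 12 5 6)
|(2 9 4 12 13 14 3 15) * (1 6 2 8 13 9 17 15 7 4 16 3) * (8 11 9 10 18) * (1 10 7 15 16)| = |(1 6 2 17 16 3 15 11 9)(4 12 7)(8 13 14 10 18)| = 45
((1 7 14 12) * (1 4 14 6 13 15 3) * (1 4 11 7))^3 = (3 12 6)(4 11 13)(7 15 14)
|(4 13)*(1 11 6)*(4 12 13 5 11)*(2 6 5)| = |(1 4 2 6)(5 11)(12 13)| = 4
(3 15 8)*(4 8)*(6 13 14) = (3 15 4 8)(6 13 14) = [0, 1, 2, 15, 8, 5, 13, 7, 3, 9, 10, 11, 12, 14, 6, 4]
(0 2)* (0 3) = [2, 1, 3, 0] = (0 2 3)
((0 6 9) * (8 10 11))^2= (0 9 6)(8 11 10)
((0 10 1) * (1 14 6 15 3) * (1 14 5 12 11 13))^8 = (15)(0 10 5 12 11 13 1)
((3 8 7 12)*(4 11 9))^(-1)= ((3 8 7 12)(4 11 9))^(-1)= (3 12 7 8)(4 9 11)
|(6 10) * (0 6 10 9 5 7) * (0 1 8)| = 7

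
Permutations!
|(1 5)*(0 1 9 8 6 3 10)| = 8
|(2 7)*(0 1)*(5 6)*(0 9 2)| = 10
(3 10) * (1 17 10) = [0, 17, 2, 1, 4, 5, 6, 7, 8, 9, 3, 11, 12, 13, 14, 15, 16, 10] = (1 17 10 3)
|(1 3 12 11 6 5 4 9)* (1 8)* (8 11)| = |(1 3 12 8)(4 9 11 6 5)| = 20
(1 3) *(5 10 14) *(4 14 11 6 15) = (1 3)(4 14 5 10 11 6 15) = [0, 3, 2, 1, 14, 10, 15, 7, 8, 9, 11, 6, 12, 13, 5, 4]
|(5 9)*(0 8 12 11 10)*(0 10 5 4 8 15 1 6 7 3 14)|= |(0 15 1 6 7 3 14)(4 8 12 11 5 9)|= 42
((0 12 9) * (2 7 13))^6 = (13)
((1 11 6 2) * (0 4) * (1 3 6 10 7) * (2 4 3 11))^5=((0 3 6 4)(1 2 11 10 7))^5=(11)(0 3 6 4)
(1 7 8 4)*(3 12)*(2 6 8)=(1 7 2 6 8 4)(3 12)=[0, 7, 6, 12, 1, 5, 8, 2, 4, 9, 10, 11, 3]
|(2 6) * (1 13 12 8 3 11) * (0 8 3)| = 10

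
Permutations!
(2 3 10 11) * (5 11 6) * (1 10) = (1 10 6 5 11 2 3) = [0, 10, 3, 1, 4, 11, 5, 7, 8, 9, 6, 2]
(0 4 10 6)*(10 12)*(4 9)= (0 9 4 12 10 6)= [9, 1, 2, 3, 12, 5, 0, 7, 8, 4, 6, 11, 10]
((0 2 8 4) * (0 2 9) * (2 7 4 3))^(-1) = ((0 9)(2 8 3)(4 7))^(-1) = (0 9)(2 3 8)(4 7)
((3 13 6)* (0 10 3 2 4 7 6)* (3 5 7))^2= ((0 10 5 7 6 2 4 3 13))^2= (0 5 6 4 13 10 7 2 3)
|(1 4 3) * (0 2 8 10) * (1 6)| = 4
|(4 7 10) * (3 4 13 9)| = 6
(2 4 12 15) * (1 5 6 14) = [0, 5, 4, 3, 12, 6, 14, 7, 8, 9, 10, 11, 15, 13, 1, 2] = (1 5 6 14)(2 4 12 15)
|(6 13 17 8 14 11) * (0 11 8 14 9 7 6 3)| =|(0 11 3)(6 13 17 14 8 9 7)| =21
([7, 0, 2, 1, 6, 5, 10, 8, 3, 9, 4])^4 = (0 1 3 8 7)(4 6 10)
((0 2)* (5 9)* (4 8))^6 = (9)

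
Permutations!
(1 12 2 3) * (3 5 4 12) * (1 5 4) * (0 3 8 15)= (0 3 5 1 8 15)(2 4 12)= [3, 8, 4, 5, 12, 1, 6, 7, 15, 9, 10, 11, 2, 13, 14, 0]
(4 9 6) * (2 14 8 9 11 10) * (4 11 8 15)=(2 14 15 4 8 9 6 11 10)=[0, 1, 14, 3, 8, 5, 11, 7, 9, 6, 2, 10, 12, 13, 15, 4]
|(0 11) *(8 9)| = |(0 11)(8 9)| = 2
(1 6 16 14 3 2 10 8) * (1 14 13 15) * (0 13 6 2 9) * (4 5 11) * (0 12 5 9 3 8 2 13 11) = [11, 13, 10, 3, 9, 0, 16, 7, 14, 12, 2, 4, 5, 15, 8, 1, 6] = (0 11 4 9 12 5)(1 13 15)(2 10)(6 16)(8 14)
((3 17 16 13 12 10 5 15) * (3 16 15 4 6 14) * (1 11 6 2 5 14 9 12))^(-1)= (1 13 16 15 17 3 14 10 12 9 6 11)(2 4 5)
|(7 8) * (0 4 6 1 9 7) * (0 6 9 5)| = 8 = |(0 4 9 7 8 6 1 5)|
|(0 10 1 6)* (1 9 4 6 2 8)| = |(0 10 9 4 6)(1 2 8)| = 15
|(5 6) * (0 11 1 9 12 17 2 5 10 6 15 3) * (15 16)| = 22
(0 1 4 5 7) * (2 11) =(0 1 4 5 7)(2 11) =[1, 4, 11, 3, 5, 7, 6, 0, 8, 9, 10, 2]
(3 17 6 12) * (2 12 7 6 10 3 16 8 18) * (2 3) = [0, 1, 12, 17, 4, 5, 7, 6, 18, 9, 2, 11, 16, 13, 14, 15, 8, 10, 3] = (2 12 16 8 18 3 17 10)(6 7)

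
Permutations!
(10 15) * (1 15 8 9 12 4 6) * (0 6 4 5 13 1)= (0 6)(1 15 10 8 9 12 5 13)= [6, 15, 2, 3, 4, 13, 0, 7, 9, 12, 8, 11, 5, 1, 14, 10]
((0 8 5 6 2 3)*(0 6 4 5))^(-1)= ((0 8)(2 3 6)(4 5))^(-1)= (0 8)(2 6 3)(4 5)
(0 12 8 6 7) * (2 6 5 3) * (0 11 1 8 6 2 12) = (1 8 5 3 12 6 7 11) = [0, 8, 2, 12, 4, 3, 7, 11, 5, 9, 10, 1, 6]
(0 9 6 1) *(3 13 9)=(0 3 13 9 6 1)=[3, 0, 2, 13, 4, 5, 1, 7, 8, 6, 10, 11, 12, 9]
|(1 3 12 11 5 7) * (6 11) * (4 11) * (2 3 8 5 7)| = 10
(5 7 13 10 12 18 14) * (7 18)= (5 18 14)(7 13 10 12)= [0, 1, 2, 3, 4, 18, 6, 13, 8, 9, 12, 11, 7, 10, 5, 15, 16, 17, 14]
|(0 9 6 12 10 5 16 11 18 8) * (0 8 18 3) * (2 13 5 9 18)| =8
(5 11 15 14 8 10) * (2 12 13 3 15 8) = (2 12 13 3 15 14)(5 11 8 10) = [0, 1, 12, 15, 4, 11, 6, 7, 10, 9, 5, 8, 13, 3, 2, 14]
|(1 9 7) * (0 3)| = 6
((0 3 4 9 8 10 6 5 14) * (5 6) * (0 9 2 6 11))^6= (5 14 9 8 10)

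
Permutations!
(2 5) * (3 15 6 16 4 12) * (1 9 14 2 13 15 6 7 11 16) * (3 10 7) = (1 9 14 2 5 13 15 3 6)(4 12 10 7 11 16) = [0, 9, 5, 6, 12, 13, 1, 11, 8, 14, 7, 16, 10, 15, 2, 3, 4]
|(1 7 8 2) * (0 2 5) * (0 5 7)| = 6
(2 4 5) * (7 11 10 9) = (2 4 5)(7 11 10 9) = [0, 1, 4, 3, 5, 2, 6, 11, 8, 7, 9, 10]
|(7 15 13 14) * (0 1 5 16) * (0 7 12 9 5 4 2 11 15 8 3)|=|(0 1 4 2 11 15 13 14 12 9 5 16 7 8 3)|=15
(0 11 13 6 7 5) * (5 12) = (0 11 13 6 7 12 5) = [11, 1, 2, 3, 4, 0, 7, 12, 8, 9, 10, 13, 5, 6]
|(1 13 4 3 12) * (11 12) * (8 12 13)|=12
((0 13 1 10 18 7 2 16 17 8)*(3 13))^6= ((0 3 13 1 10 18 7 2 16 17 8))^6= (0 7 3 2 13 16 1 17 10 8 18)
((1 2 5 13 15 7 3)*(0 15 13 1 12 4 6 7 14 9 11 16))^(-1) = (0 16 11 9 14 15)(1 5 2)(3 7 6 4 12)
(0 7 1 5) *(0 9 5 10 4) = (0 7 1 10 4)(5 9) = [7, 10, 2, 3, 0, 9, 6, 1, 8, 5, 4]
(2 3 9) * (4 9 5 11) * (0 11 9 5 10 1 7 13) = (0 11 4 5 9 2 3 10 1 7 13) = [11, 7, 3, 10, 5, 9, 6, 13, 8, 2, 1, 4, 12, 0]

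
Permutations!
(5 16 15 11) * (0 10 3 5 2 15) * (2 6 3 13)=(0 10 13 2 15 11 6 3 5 16)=[10, 1, 15, 5, 4, 16, 3, 7, 8, 9, 13, 6, 12, 2, 14, 11, 0]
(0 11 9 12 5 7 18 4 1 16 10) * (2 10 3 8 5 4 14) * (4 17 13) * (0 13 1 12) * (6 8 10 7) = (0 11 9)(1 16 3 10 13 4 12 17)(2 7 18 14)(5 6 8) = [11, 16, 7, 10, 12, 6, 8, 18, 5, 0, 13, 9, 17, 4, 2, 15, 3, 1, 14]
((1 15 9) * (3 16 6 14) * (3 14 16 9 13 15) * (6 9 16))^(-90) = (1 16)(3 9)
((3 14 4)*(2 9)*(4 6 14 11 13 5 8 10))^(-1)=((2 9)(3 11 13 5 8 10 4)(6 14))^(-1)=(2 9)(3 4 10 8 5 13 11)(6 14)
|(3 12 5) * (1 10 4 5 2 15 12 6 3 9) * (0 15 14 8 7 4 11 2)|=30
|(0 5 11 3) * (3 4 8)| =6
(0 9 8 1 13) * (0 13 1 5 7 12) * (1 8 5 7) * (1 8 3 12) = (13)(0 9 5 8 7 1 3 12) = [9, 3, 2, 12, 4, 8, 6, 1, 7, 5, 10, 11, 0, 13]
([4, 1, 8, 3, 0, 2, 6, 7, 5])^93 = (8)(0 4)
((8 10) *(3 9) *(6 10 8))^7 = ((3 9)(6 10))^7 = (3 9)(6 10)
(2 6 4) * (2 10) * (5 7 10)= [0, 1, 6, 3, 5, 7, 4, 10, 8, 9, 2]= (2 6 4 5 7 10)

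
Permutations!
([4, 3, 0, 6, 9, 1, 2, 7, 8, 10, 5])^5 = [1, 4, 5, 9, 3, 0, 10, 7, 8, 6, 2]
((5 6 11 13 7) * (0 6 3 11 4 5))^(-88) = ((0 6 4 5 3 11 13 7))^(-88) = (13)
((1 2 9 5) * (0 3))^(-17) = (0 3)(1 5 9 2)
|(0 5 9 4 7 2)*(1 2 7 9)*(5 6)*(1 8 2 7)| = 10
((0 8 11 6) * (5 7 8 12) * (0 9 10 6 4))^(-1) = (0 4 11 8 7 5 12)(6 10 9) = ((0 12 5 7 8 11 4)(6 9 10))^(-1)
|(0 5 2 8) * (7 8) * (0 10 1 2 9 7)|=8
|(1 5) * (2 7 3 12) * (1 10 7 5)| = |(2 5 10 7 3 12)| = 6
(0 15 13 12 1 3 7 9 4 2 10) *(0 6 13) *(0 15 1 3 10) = [1, 10, 0, 7, 2, 5, 13, 9, 8, 4, 6, 11, 3, 12, 14, 15] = (15)(0 1 10 6 13 12 3 7 9 4 2)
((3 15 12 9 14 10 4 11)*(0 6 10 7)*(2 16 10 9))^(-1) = (0 7 14 9 6)(2 12 15 3 11 4 10 16)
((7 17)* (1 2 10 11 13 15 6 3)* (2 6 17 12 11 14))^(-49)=(1 3 6)(2 14 10)(7 17 15 13 11 12)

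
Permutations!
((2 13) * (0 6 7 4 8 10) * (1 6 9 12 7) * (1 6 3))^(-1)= (0 10 8 4 7 12 9)(1 3)(2 13)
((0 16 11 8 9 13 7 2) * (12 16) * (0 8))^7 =(0 11 16 12)(2 9 7 8 13)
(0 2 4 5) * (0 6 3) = (0 2 4 5 6 3) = [2, 1, 4, 0, 5, 6, 3]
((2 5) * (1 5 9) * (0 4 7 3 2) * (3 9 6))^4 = ((0 4 7 9 1 5)(2 6 3))^4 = (0 1 7)(2 6 3)(4 5 9)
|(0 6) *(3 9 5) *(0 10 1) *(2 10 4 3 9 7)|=8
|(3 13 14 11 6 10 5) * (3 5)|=6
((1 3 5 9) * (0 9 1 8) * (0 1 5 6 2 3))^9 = (0 9 8 1)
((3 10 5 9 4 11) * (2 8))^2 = ((2 8)(3 10 5 9 4 11))^2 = (3 5 4)(9 11 10)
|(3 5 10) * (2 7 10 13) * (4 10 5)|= |(2 7 5 13)(3 4 10)|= 12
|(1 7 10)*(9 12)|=|(1 7 10)(9 12)|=6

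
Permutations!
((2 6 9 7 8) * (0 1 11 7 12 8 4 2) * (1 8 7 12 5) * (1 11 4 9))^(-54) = ((0 8)(1 4 2 6)(5 11 12 7 9))^(-54) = (1 2)(4 6)(5 11 12 7 9)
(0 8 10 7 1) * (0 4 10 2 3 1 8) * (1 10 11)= (1 4 11)(2 3 10 7 8)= [0, 4, 3, 10, 11, 5, 6, 8, 2, 9, 7, 1]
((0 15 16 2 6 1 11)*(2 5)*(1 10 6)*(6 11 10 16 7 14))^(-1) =((0 15 7 14 6 16 5 2 1 10 11))^(-1) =(0 11 10 1 2 5 16 6 14 7 15)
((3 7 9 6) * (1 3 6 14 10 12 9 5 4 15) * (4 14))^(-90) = ((1 3 7 5 14 10 12 9 4 15))^(-90) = (15)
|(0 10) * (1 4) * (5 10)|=|(0 5 10)(1 4)|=6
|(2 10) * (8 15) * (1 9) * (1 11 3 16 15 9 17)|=6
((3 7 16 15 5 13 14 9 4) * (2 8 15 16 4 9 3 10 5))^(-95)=((16)(2 8 15)(3 7 4 10 5 13 14))^(-95)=(16)(2 8 15)(3 10 14 4 13 7 5)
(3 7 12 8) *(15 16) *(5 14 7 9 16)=(3 9 16 15 5 14 7 12 8)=[0, 1, 2, 9, 4, 14, 6, 12, 3, 16, 10, 11, 8, 13, 7, 5, 15]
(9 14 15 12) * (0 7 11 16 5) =(0 7 11 16 5)(9 14 15 12) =[7, 1, 2, 3, 4, 0, 6, 11, 8, 14, 10, 16, 9, 13, 15, 12, 5]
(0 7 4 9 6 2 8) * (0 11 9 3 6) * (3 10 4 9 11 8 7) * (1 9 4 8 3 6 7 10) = (11)(0 6 2 10 8 3 7 4 1 9) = [6, 9, 10, 7, 1, 5, 2, 4, 3, 0, 8, 11]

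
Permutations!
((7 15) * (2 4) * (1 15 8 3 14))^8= (1 7 3)(8 14 15)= ((1 15 7 8 3 14)(2 4))^8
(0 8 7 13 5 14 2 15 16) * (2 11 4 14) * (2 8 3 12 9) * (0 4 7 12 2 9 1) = (0 3 2 15 16 4 14 11 7 13 5 8 12 1) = [3, 0, 15, 2, 14, 8, 6, 13, 12, 9, 10, 7, 1, 5, 11, 16, 4]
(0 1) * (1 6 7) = [6, 0, 2, 3, 4, 5, 7, 1] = (0 6 7 1)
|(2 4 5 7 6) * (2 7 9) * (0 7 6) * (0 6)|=12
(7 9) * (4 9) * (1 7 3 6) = (1 7 4 9 3 6) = [0, 7, 2, 6, 9, 5, 1, 4, 8, 3]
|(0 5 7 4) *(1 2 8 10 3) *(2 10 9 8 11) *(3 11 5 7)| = |(0 7 4)(1 10 11 2 5 3)(8 9)| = 6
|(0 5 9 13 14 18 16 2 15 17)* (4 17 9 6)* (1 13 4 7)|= |(0 5 6 7 1 13 14 18 16 2 15 9 4 17)|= 14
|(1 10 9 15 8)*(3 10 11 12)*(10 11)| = |(1 10 9 15 8)(3 11 12)| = 15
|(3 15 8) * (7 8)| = 4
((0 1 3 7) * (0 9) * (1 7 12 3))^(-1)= ((0 7 9)(3 12))^(-1)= (0 9 7)(3 12)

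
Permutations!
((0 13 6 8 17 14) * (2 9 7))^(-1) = (0 14 17 8 6 13)(2 7 9)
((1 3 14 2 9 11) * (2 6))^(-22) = (1 11 9 2 6 14 3)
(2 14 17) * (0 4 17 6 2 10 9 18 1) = (0 4 17 10 9 18 1)(2 14 6) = [4, 0, 14, 3, 17, 5, 2, 7, 8, 18, 9, 11, 12, 13, 6, 15, 16, 10, 1]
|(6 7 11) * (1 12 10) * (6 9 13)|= |(1 12 10)(6 7 11 9 13)|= 15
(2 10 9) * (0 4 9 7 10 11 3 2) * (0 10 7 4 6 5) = (0 6 5)(2 11 3)(4 9 10) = [6, 1, 11, 2, 9, 0, 5, 7, 8, 10, 4, 3]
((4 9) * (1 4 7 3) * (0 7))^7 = ((0 7 3 1 4 9))^7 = (0 7 3 1 4 9)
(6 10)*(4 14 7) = (4 14 7)(6 10) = [0, 1, 2, 3, 14, 5, 10, 4, 8, 9, 6, 11, 12, 13, 7]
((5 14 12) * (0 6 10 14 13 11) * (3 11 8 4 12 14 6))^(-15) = ((14)(0 3 11)(4 12 5 13 8)(6 10))^(-15) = (14)(6 10)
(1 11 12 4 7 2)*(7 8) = (1 11 12 4 8 7 2) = [0, 11, 1, 3, 8, 5, 6, 2, 7, 9, 10, 12, 4]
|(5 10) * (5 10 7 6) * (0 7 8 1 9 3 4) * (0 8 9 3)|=|(10)(0 7 6 5 9)(1 3 4 8)|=20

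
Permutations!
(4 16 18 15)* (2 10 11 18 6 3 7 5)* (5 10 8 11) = (2 8 11 18 15 4 16 6 3 7 10 5) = [0, 1, 8, 7, 16, 2, 3, 10, 11, 9, 5, 18, 12, 13, 14, 4, 6, 17, 15]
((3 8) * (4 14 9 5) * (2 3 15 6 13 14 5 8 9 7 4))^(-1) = (2 5 4 7 14 13 6 15 8 9 3)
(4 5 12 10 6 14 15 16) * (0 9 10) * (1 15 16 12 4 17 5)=(0 9 10 6 14 16 17 5 4 1 15 12)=[9, 15, 2, 3, 1, 4, 14, 7, 8, 10, 6, 11, 0, 13, 16, 12, 17, 5]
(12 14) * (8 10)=(8 10)(12 14)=[0, 1, 2, 3, 4, 5, 6, 7, 10, 9, 8, 11, 14, 13, 12]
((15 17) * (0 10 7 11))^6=((0 10 7 11)(15 17))^6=(17)(0 7)(10 11)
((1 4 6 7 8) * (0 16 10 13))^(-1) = (0 13 10 16)(1 8 7 6 4)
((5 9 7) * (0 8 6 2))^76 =(5 9 7)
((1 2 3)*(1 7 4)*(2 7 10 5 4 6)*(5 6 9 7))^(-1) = ((1 5 4)(2 3 10 6)(7 9))^(-1) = (1 4 5)(2 6 10 3)(7 9)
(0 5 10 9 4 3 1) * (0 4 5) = [0, 4, 2, 1, 3, 10, 6, 7, 8, 5, 9] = (1 4 3)(5 10 9)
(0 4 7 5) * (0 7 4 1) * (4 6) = (0 1)(4 6)(5 7) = [1, 0, 2, 3, 6, 7, 4, 5]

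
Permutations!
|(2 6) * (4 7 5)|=|(2 6)(4 7 5)|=6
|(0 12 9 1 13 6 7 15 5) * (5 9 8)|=|(0 12 8 5)(1 13 6 7 15 9)|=12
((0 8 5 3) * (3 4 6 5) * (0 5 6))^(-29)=((0 8 3 5 4))^(-29)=(0 8 3 5 4)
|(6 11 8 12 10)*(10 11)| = 6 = |(6 10)(8 12 11)|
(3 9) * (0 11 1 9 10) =(0 11 1 9 3 10) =[11, 9, 2, 10, 4, 5, 6, 7, 8, 3, 0, 1]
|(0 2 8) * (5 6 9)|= |(0 2 8)(5 6 9)|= 3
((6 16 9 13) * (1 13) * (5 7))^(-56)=(1 9 16 6 13)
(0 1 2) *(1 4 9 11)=(0 4 9 11 1 2)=[4, 2, 0, 3, 9, 5, 6, 7, 8, 11, 10, 1]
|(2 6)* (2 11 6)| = 2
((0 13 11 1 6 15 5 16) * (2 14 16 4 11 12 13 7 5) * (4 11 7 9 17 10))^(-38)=(0 4 1 14 17 5 15)(2 9 7 6 16 10 11)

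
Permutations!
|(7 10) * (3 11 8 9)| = 4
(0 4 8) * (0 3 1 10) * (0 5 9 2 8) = [4, 10, 8, 1, 0, 9, 6, 7, 3, 2, 5] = (0 4)(1 10 5 9 2 8 3)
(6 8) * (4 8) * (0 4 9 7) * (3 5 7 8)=(0 4 3 5 7)(6 9 8)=[4, 1, 2, 5, 3, 7, 9, 0, 6, 8]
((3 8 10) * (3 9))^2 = (3 10)(8 9)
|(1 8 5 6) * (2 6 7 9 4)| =8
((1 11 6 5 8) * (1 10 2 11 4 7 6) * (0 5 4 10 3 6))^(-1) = ((0 5 8 3 6 4 7)(1 10 2 11))^(-1) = (0 7 4 6 3 8 5)(1 11 2 10)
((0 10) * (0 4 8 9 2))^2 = (0 4 9)(2 10 8)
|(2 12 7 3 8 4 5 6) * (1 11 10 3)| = |(1 11 10 3 8 4 5 6 2 12 7)| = 11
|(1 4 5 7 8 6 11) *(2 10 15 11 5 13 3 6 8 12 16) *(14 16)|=14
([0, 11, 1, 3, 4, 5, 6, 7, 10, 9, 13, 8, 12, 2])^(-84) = [0, 1, 2, 3, 4, 5, 6, 7, 8, 9, 10, 11, 12, 13]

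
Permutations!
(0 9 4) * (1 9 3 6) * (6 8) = [3, 9, 2, 8, 0, 5, 1, 7, 6, 4] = (0 3 8 6 1 9 4)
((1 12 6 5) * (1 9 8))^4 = (1 9 6)(5 12 8)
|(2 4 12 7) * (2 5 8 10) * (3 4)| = |(2 3 4 12 7 5 8 10)| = 8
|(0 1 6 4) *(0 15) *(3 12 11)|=|(0 1 6 4 15)(3 12 11)|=15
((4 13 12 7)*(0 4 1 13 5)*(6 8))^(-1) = ((0 4 5)(1 13 12 7)(6 8))^(-1) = (0 5 4)(1 7 12 13)(6 8)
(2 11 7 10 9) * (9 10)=(2 11 7 9)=[0, 1, 11, 3, 4, 5, 6, 9, 8, 2, 10, 7]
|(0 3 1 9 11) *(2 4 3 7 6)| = |(0 7 6 2 4 3 1 9 11)| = 9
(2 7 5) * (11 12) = (2 7 5)(11 12) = [0, 1, 7, 3, 4, 2, 6, 5, 8, 9, 10, 12, 11]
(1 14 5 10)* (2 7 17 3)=(1 14 5 10)(2 7 17 3)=[0, 14, 7, 2, 4, 10, 6, 17, 8, 9, 1, 11, 12, 13, 5, 15, 16, 3]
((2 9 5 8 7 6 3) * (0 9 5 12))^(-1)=((0 9 12)(2 5 8 7 6 3))^(-1)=(0 12 9)(2 3 6 7 8 5)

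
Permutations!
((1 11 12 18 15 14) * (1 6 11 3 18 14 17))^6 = (1 3 18 15 17)(6 12)(11 14)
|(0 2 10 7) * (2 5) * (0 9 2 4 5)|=|(2 10 7 9)(4 5)|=4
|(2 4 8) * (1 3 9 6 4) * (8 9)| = 12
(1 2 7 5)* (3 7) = (1 2 3 7 5) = [0, 2, 3, 7, 4, 1, 6, 5]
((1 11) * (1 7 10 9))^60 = ((1 11 7 10 9))^60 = (11)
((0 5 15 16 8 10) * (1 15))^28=(16)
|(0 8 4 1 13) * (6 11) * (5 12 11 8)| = 9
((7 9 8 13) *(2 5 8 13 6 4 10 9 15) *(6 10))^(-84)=((2 5 8 10 9 13 7 15)(4 6))^(-84)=(2 9)(5 13)(7 8)(10 15)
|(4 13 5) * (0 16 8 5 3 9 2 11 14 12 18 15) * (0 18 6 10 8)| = 12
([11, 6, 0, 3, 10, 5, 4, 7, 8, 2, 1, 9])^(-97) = (0 2 9 11)(1 10 4 6)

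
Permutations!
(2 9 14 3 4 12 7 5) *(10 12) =(2 9 14 3 4 10 12 7 5) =[0, 1, 9, 4, 10, 2, 6, 5, 8, 14, 12, 11, 7, 13, 3]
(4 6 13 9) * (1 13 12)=(1 13 9 4 6 12)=[0, 13, 2, 3, 6, 5, 12, 7, 8, 4, 10, 11, 1, 9]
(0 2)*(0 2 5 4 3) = (0 5 4 3) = [5, 1, 2, 0, 3, 4]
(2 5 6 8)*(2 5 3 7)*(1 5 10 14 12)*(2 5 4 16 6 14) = (1 4 16 6 8 10 2 3 7 5 14 12) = [0, 4, 3, 7, 16, 14, 8, 5, 10, 9, 2, 11, 1, 13, 12, 15, 6]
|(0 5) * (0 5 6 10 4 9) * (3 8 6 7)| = 8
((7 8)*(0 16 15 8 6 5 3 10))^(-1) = (0 10 3 5 6 7 8 15 16)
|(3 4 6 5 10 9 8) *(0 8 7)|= 9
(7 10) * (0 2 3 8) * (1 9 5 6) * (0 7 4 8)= [2, 9, 3, 0, 8, 6, 1, 10, 7, 5, 4]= (0 2 3)(1 9 5 6)(4 8 7 10)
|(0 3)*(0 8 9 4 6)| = 6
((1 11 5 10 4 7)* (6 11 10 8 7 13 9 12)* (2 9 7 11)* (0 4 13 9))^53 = ((0 4 9 12 6 2)(1 10 13 7)(5 8 11))^53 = (0 2 6 12 9 4)(1 10 13 7)(5 11 8)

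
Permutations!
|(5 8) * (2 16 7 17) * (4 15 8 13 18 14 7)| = 11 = |(2 16 4 15 8 5 13 18 14 7 17)|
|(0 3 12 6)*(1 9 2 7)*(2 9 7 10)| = |(0 3 12 6)(1 7)(2 10)| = 4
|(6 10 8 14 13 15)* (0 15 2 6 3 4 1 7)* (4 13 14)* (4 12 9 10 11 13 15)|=|(0 4 1 7)(2 6 11 13)(3 15)(8 12 9 10)|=4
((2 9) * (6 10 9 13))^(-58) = ((2 13 6 10 9))^(-58) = (2 6 9 13 10)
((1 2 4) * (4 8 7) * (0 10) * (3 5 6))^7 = ((0 10)(1 2 8 7 4)(3 5 6))^7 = (0 10)(1 8 4 2 7)(3 5 6)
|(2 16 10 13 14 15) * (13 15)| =|(2 16 10 15)(13 14)| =4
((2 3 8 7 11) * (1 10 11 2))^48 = (11)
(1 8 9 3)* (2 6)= (1 8 9 3)(2 6)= [0, 8, 6, 1, 4, 5, 2, 7, 9, 3]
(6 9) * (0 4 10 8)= (0 4 10 8)(6 9)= [4, 1, 2, 3, 10, 5, 9, 7, 0, 6, 8]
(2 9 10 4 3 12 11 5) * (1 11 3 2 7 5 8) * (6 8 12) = (1 11 12 3 6 8)(2 9 10 4)(5 7) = [0, 11, 9, 6, 2, 7, 8, 5, 1, 10, 4, 12, 3]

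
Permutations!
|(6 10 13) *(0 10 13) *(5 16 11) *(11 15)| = 4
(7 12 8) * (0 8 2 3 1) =[8, 0, 3, 1, 4, 5, 6, 12, 7, 9, 10, 11, 2] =(0 8 7 12 2 3 1)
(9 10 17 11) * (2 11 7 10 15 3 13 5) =(2 11 9 15 3 13 5)(7 10 17) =[0, 1, 11, 13, 4, 2, 6, 10, 8, 15, 17, 9, 12, 5, 14, 3, 16, 7]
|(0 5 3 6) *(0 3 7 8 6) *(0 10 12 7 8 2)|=|(0 5 8 6 3 10 12 7 2)|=9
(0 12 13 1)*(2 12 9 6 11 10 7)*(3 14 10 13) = (0 9 6 11 13 1)(2 12 3 14 10 7) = [9, 0, 12, 14, 4, 5, 11, 2, 8, 6, 7, 13, 3, 1, 10]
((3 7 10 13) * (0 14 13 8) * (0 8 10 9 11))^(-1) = (0 11 9 7 3 13 14)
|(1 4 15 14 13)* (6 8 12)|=15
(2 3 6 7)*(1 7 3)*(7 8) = (1 8 7 2)(3 6) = [0, 8, 1, 6, 4, 5, 3, 2, 7]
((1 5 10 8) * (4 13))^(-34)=(13)(1 10)(5 8)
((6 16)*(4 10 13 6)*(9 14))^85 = ((4 10 13 6 16)(9 14))^85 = (16)(9 14)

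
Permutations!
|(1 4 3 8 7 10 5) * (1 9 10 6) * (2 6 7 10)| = |(1 4 3 8 10 5 9 2 6)| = 9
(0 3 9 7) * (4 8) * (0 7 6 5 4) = (0 3 9 6 5 4 8) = [3, 1, 2, 9, 8, 4, 5, 7, 0, 6]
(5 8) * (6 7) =[0, 1, 2, 3, 4, 8, 7, 6, 5] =(5 8)(6 7)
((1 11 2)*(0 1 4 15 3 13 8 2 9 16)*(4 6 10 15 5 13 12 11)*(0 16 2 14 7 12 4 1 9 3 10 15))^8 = ((16)(0 9 2 6 15 10)(3 4 5 13 8 14 7 12 11))^8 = (16)(0 2 15)(3 11 12 7 14 8 13 5 4)(6 10 9)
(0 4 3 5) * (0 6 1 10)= (0 4 3 5 6 1 10)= [4, 10, 2, 5, 3, 6, 1, 7, 8, 9, 0]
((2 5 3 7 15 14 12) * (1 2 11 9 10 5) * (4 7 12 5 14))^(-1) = ((1 2)(3 12 11 9 10 14 5)(4 7 15))^(-1) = (1 2)(3 5 14 10 9 11 12)(4 15 7)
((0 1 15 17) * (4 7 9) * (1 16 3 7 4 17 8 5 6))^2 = ((0 16 3 7 9 17)(1 15 8 5 6))^2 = (0 3 9)(1 8 6 15 5)(7 17 16)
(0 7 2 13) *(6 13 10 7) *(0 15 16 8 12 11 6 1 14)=(0 1 14)(2 10 7)(6 13 15 16 8 12 11)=[1, 14, 10, 3, 4, 5, 13, 2, 12, 9, 7, 6, 11, 15, 0, 16, 8]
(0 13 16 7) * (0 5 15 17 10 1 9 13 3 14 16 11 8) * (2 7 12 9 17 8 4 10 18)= (0 3 14 16 12 9 13 11 4 10 1 17 18 2 7 5 15 8)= [3, 17, 7, 14, 10, 15, 6, 5, 0, 13, 1, 4, 9, 11, 16, 8, 12, 18, 2]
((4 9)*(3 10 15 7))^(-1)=(3 7 15 10)(4 9)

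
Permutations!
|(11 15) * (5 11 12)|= 4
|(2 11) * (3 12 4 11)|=5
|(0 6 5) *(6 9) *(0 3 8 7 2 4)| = 9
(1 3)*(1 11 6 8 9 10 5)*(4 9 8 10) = [0, 3, 2, 11, 9, 1, 10, 7, 8, 4, 5, 6] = (1 3 11 6 10 5)(4 9)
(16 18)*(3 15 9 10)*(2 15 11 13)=(2 15 9 10 3 11 13)(16 18)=[0, 1, 15, 11, 4, 5, 6, 7, 8, 10, 3, 13, 12, 2, 14, 9, 18, 17, 16]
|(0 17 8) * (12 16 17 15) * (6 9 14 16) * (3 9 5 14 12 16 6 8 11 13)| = 30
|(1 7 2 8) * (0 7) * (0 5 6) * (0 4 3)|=|(0 7 2 8 1 5 6 4 3)|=9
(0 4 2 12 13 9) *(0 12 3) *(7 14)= (0 4 2 3)(7 14)(9 12 13)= [4, 1, 3, 0, 2, 5, 6, 14, 8, 12, 10, 11, 13, 9, 7]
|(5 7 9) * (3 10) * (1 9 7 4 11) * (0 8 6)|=30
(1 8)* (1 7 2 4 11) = (1 8 7 2 4 11) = [0, 8, 4, 3, 11, 5, 6, 2, 7, 9, 10, 1]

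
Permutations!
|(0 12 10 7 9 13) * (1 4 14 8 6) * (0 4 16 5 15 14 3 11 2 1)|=|(0 12 10 7 9 13 4 3 11 2 1 16 5 15 14 8 6)|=17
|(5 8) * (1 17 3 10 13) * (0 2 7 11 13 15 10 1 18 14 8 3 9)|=|(0 2 7 11 13 18 14 8 5 3 1 17 9)(10 15)|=26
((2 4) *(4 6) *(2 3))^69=(2 6 4 3)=((2 6 4 3))^69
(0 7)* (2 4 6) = (0 7)(2 4 6) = [7, 1, 4, 3, 6, 5, 2, 0]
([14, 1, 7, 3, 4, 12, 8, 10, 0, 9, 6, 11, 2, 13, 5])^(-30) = (0 10 12)(2 14 6)(5 8 7)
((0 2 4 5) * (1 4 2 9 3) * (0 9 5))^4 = ((0 5 9 3 1 4))^4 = (0 1 9)(3 5 4)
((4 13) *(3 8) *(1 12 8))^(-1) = (1 3 8 12)(4 13)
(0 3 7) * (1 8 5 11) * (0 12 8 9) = (0 3 7 12 8 5 11 1 9) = [3, 9, 2, 7, 4, 11, 6, 12, 5, 0, 10, 1, 8]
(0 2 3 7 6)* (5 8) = (0 2 3 7 6)(5 8) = [2, 1, 3, 7, 4, 8, 0, 6, 5]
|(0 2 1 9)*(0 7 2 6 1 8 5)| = 8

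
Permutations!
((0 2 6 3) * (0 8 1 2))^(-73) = (1 6 8 2 3)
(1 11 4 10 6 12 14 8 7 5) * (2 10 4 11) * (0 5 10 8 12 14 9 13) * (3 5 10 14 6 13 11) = [10, 2, 8, 5, 4, 1, 6, 14, 7, 11, 13, 3, 9, 0, 12] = (0 10 13)(1 2 8 7 14 12 9 11 3 5)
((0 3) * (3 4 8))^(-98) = ((0 4 8 3))^(-98) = (0 8)(3 4)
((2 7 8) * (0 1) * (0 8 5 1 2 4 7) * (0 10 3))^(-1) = ((0 2 10 3)(1 8 4 7 5))^(-1) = (0 3 10 2)(1 5 7 4 8)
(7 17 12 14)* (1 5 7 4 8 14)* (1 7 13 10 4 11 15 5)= (4 8 14 11 15 5 13 10)(7 17 12)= [0, 1, 2, 3, 8, 13, 6, 17, 14, 9, 4, 15, 7, 10, 11, 5, 16, 12]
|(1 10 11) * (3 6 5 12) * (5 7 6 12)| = |(1 10 11)(3 12)(6 7)| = 6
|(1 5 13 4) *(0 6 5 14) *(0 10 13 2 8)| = |(0 6 5 2 8)(1 14 10 13 4)| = 5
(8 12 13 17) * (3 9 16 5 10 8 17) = (17)(3 9 16 5 10 8 12 13) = [0, 1, 2, 9, 4, 10, 6, 7, 12, 16, 8, 11, 13, 3, 14, 15, 5, 17]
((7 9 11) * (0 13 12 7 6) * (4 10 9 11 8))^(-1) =(0 6 11 7 12 13)(4 8 9 10)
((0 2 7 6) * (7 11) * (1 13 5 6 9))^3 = (0 7 13)(1 6 11)(2 9 5)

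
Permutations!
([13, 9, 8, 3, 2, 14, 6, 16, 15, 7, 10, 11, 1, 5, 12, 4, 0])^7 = (0 7 1 14 13 16 9 12 5)(2 4 15 8)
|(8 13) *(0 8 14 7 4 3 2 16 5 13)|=|(0 8)(2 16 5 13 14 7 4 3)|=8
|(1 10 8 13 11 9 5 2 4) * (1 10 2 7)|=|(1 2 4 10 8 13 11 9 5 7)|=10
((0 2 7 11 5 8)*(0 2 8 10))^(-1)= (0 10 5 11 7 2 8)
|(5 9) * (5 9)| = 1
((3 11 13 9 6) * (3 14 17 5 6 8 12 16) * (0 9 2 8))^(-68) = (17)(2 12 3 13 8 16 11)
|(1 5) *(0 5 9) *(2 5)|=5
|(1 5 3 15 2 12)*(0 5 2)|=|(0 5 3 15)(1 2 12)|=12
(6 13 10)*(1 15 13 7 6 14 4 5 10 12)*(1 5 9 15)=(4 9 15 13 12 5 10 14)(6 7)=[0, 1, 2, 3, 9, 10, 7, 6, 8, 15, 14, 11, 5, 12, 4, 13]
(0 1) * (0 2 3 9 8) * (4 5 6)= [1, 2, 3, 9, 5, 6, 4, 7, 0, 8]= (0 1 2 3 9 8)(4 5 6)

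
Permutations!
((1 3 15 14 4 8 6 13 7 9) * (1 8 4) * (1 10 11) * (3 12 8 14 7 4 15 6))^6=((1 12 8 3 6 13 4 15 7 9 14 10 11))^6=(1 4 11 13 10 6 14 3 9 8 7 12 15)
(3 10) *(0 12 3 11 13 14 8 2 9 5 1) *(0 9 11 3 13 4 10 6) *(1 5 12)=(0 1 9 12 13 14 8 2 11 4 10 3 6)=[1, 9, 11, 6, 10, 5, 0, 7, 2, 12, 3, 4, 13, 14, 8]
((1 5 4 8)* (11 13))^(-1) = (1 8 4 5)(11 13)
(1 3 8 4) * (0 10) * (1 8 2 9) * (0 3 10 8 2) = [8, 10, 9, 0, 2, 5, 6, 7, 4, 1, 3] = (0 8 4 2 9 1 10 3)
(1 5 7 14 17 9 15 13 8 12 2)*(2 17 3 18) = (1 5 7 14 3 18 2)(8 12 17 9 15 13) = [0, 5, 1, 18, 4, 7, 6, 14, 12, 15, 10, 11, 17, 8, 3, 13, 16, 9, 2]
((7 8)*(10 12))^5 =(7 8)(10 12)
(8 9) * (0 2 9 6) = [2, 1, 9, 3, 4, 5, 0, 7, 6, 8] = (0 2 9 8 6)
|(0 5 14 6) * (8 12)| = 4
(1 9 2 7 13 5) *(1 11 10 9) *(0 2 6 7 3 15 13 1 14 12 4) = [2, 14, 3, 15, 0, 11, 7, 1, 8, 6, 9, 10, 4, 5, 12, 13] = (0 2 3 15 13 5 11 10 9 6 7 1 14 12 4)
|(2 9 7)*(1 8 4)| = |(1 8 4)(2 9 7)| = 3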